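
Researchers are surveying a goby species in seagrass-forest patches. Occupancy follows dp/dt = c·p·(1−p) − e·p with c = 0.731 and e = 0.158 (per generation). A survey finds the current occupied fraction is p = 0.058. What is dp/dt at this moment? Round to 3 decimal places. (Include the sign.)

Colonization term: c·p·(1−p) = 0.731×0.058×0.9420 = 0.03994.
Extinction term: e·p = 0.00916.
dp/dt = 0.03994 − 0.00916 = 0.03077.

0.031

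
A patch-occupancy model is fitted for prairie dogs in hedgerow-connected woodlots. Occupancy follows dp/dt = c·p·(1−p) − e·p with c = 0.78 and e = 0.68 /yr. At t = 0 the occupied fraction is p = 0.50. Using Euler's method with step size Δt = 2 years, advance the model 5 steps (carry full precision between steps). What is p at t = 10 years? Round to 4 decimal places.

Update rule: p ← p + [c·p·(1−p) − e·p]·Δt with Δt = 2.
p: 0.50000 → 0.21000  (Δp = -0.29000)
p: 0.21000 → 0.18320  (Δp = -0.02680)
p: 0.18320 → 0.16749  (Δp = -0.01572)
p: 0.16749 → 0.15722  (Δp = -0.01026)
p: 0.15722 → 0.15011  (Δp = -0.00712)

0.1501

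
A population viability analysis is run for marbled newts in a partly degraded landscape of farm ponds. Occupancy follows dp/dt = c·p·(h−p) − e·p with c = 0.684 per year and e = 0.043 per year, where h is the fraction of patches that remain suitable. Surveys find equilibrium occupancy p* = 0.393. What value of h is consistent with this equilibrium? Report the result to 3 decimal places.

0.456

At equilibrium c(h−p*) = e, so h = p* + e/c.
h = 0.393 + 0.043/0.684 = 0.393 + 0.0629 = 0.4559.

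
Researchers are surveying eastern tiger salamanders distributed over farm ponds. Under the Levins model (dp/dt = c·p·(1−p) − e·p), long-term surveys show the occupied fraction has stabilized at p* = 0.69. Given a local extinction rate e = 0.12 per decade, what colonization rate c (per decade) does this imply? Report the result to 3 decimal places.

At equilibrium c(1−p*) = e, so c = e/(1−p*).
c = 0.12/(1 − 0.69) = 0.12/0.3100 = 0.3871.

0.387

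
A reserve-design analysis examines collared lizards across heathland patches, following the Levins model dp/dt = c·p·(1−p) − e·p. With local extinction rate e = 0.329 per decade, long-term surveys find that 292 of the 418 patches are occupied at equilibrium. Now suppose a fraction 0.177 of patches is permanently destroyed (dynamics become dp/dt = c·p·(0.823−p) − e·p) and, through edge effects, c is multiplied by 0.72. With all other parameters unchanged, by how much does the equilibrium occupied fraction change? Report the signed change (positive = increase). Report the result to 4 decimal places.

-0.2942

Observed p* = 292/418 = 0.69856.
Balance c(1−p*) = e gives c = e/(1 − 0.69856) = 0.329/0.30144 = 1.09143.
New p* = 0.823 − e/c = 0.823 − 0.32900/0.78583 = 0.40433.
Δp* = 0.40433 − 0.69856 = -0.29423.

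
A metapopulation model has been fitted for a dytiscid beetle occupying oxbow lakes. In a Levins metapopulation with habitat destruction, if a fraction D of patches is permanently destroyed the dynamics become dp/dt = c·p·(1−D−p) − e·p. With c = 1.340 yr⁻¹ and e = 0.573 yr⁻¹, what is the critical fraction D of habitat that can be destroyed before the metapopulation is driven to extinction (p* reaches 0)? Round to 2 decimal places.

0.57

The nontrivial equilibrium is p* = (1−D) − e/c; extinction occurs when this hits zero.
So D_crit = 1 − e/c = 1 − 0.573/1.340 = 1 − 0.4276 = 0.5724.
This equals the undisturbed p*, a classic result of Lande's extension.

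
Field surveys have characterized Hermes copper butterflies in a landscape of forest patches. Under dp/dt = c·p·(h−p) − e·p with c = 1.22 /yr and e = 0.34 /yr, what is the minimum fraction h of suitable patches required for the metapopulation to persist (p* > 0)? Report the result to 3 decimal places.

p* = h − e/c is positive only when h > e/c.
h_min = e/c = 0.34/1.22 = 0.2787.

0.279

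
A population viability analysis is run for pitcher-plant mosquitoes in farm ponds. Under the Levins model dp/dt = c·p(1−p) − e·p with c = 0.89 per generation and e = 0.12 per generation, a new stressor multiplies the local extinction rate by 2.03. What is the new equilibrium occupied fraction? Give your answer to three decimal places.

0.726

Before: p* = 1 − 0.12/0.89 = 0.8652.
After the change, c = 0.89, e = 0.2436, so p* = 1 − 0.2436/0.89 = 0.7263.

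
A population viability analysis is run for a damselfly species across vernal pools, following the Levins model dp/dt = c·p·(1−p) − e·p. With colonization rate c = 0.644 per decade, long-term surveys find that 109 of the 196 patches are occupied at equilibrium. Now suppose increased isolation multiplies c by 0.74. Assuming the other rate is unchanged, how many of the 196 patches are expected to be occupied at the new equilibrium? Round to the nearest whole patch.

78

Observed p* = 109/196 = 0.55612.
Balance c(1−p*) = e gives e = 0.644×(1 − 0.55612) = 0.28586.
New p* = 1 − e/c = 1 − 0.28586/0.47656 = 0.40016.
Expected occupied = 196 × 0.40016 = 78.43 ≈ 78.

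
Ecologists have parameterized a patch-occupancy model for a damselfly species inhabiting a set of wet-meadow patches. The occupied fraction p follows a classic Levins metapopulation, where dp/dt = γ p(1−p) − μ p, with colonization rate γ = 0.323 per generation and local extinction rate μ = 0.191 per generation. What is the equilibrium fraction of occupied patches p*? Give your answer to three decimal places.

0.409

At equilibrium, colonization balances extinction: γ·p*·(1−p*) = μ·p*.
So p* = 1 − μ/γ = 1 − 0.191/0.323 = 1 − 0.5913 = 0.4087.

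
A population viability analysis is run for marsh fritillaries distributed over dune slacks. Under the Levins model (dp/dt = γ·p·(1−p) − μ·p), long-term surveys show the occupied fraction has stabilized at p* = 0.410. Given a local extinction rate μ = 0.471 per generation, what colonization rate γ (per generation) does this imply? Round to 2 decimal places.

At equilibrium γ(1−p*) = μ, so γ = μ/(1−p*).
γ = 0.471/(1 − 0.410) = 0.471/0.5900 = 0.7983.

0.80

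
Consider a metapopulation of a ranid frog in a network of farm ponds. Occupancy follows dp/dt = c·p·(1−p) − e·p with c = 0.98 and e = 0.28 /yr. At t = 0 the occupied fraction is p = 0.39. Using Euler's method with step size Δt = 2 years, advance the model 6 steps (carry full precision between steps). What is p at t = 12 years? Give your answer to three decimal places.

Update rule: p ← p + [c·p·(1−p) − e·p]·Δt with Δt = 2.
step 1: Δp = +0.24788, p = 0.63788
step 2: Δp = +0.09552, p = 0.73341
step 3: Δp = -0.02748, p = 0.70592
step 4: Δp = +0.01157, p = 0.71749
step 5: Δp = -0.00451, p = 0.71298
step 6: Δp = +0.00182, p = 0.71480

0.715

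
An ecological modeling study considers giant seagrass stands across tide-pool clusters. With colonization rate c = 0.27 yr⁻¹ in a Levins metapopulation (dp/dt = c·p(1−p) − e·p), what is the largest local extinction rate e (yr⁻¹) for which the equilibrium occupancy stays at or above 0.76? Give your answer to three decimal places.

1 − e/c ≥ 0.76 ⇒ e ≤ c(1 − 0.76) = 0.27 × 0.2400.
e_max = 0.0648.

0.065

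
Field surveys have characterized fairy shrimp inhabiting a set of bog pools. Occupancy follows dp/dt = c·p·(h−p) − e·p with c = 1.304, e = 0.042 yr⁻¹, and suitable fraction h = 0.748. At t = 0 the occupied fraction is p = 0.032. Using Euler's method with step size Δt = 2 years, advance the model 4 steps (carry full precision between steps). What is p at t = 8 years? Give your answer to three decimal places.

0.787

Update rule: p ← p + [c·p·(h−p) − e·p]·Δt with Δt = 2.
t = 2: p = 0.03200 + (+0.05707) = 0.08907
t = 4: p = 0.08907 + (+0.14558) = 0.23465
t = 6: p = 0.23465 + (+0.29444) = 0.52909
t = 8: p = 0.52909 + (+0.25763) = 0.78671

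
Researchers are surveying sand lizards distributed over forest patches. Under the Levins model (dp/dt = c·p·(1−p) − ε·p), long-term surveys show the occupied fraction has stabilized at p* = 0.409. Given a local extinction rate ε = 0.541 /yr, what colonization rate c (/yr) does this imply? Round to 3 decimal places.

0.915

At equilibrium c(1−p*) = ε, so c = ε/(1−p*).
c = 0.541/(1 − 0.409) = 0.541/0.5910 = 0.9154.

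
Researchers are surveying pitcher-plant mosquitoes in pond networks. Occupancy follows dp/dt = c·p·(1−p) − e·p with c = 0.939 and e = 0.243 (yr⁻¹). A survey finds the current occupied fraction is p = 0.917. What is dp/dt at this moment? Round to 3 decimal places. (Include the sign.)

Colonization term: c·p·(1−p) = 0.939×0.917×0.0830 = 0.07147.
Extinction term: e·p = 0.22283.
dp/dt = 0.07147 − 0.22283 = -0.15136.

-0.151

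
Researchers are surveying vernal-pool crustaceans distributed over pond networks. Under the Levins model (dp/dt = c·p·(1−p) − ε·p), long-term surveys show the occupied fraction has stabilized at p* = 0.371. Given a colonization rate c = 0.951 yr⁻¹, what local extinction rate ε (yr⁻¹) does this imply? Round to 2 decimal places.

0.60

At equilibrium c(1−p*) = ε.
ε = 0.951 × (1 − 0.371) = 0.951 × 0.6290 = 0.5982.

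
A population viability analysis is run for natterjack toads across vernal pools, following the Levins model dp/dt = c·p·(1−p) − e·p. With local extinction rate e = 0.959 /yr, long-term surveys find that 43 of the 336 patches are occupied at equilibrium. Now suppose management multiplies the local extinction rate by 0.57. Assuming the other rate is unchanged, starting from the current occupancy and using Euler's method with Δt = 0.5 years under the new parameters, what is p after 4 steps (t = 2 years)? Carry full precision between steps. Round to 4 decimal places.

0.2503

Observed p* = 43/336 = 0.12798.
Balance c(1−p*) = e gives c = e/(1 − 0.12798) = 0.959/0.87202 = 1.09974.
Starting from p₀ = 0.12798; update p ← p + (dp/dt)·Δt with the new parameters.
  1  |  dp/dt·Δt = +0.026387  |  p_1 = 0.154363
  2  |  dp/dt·Δt = +0.029588  |  p_2 = 0.183951
  3  |  dp/dt·Δt = +0.032266  |  p_3 = 0.216217
  4  |  dp/dt·Δt = +0.034090  |  p_4 = 0.250306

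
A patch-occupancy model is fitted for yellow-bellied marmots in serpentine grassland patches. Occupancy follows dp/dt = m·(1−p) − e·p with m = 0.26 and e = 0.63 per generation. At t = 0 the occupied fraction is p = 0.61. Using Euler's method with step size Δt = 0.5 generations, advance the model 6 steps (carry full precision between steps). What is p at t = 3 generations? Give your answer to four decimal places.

0.3014

Update rule: p ← p + [m·(1−p) − e·p]·Δt with Δt = 0.5.
step 1: Δp = -0.14145, p = 0.46855
step 2: Δp = -0.07850, p = 0.39005
step 3: Δp = -0.04357, p = 0.34648
step 4: Δp = -0.02418, p = 0.32229
step 5: Δp = -0.01342, p = 0.30887
step 6: Δp = -0.00745, p = 0.30142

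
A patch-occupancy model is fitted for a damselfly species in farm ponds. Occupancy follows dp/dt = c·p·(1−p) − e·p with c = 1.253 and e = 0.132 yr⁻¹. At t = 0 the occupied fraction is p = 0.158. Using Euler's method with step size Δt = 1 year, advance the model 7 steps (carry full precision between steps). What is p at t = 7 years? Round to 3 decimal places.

Update rule: p ← p + [c·p·(1−p) − e·p]·Δt with Δt = 1.
  1  |  dp/dt·Δt = +0.145838  |  p_1 = 0.303838
  2  |  dp/dt·Δt = +0.224929  |  p_2 = 0.528767
  3  |  dp/dt·Δt = +0.242416  |  p_3 = 0.771183
  4  |  dp/dt·Δt = +0.119308  |  p_4 = 0.890491
  5  |  dp/dt·Δt = +0.004644  |  p_5 = 0.895135
  6  |  dp/dt·Δt = -0.000540  |  p_6 = 0.894594
  7  |  dp/dt·Δt = +0.000066  |  p_7 = 0.894660

0.895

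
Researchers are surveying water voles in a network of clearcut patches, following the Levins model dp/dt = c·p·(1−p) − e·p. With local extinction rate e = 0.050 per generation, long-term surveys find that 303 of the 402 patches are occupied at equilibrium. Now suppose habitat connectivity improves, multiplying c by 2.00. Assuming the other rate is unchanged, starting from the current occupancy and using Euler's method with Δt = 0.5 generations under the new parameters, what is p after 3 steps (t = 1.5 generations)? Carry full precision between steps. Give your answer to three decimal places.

Observed p* = 303/402 = 0.75373.
Balance c(1−p*) = e gives c = e/(1 − 0.75373) = 0.050/0.24627 = 0.20303.
Starting from p₀ = 0.75373; update p ← p + (dp/dt)·Δt with the new parameters.
  1  |  dp/dt·Δt = +0.018843  |  p_1 = 0.772575
  2  |  dp/dt·Δt = +0.016359  |  p_2 = 0.788933
  3  |  dp/dt·Δt = +0.014085  |  p_3 = 0.803018

0.803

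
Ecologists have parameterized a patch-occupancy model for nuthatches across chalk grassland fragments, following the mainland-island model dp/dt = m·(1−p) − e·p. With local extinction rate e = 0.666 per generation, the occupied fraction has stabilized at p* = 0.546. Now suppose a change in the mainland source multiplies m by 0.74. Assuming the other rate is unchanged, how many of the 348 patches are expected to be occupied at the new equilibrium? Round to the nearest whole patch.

Balance m(1−p*) = e·p* gives m = e·p*/(1−p*) = 0.666×0.54600/0.45400 = 0.80096.
New p* = m/(m+e) = 0.59271/(0.59271+0.66600) = 0.47089.
Expected occupied = 348 × 0.47089 = 163.87 ≈ 164.

164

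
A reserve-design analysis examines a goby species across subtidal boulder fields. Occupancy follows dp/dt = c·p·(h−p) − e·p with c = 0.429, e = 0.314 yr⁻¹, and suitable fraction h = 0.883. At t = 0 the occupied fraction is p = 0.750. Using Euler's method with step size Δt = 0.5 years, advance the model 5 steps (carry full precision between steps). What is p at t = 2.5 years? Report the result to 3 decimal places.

0.451

Update rule: p ← p + [c·p·(h−p) − e·p]·Δt with Δt = 0.5.
p: 0.75000 → 0.65365  (Δp = -0.09635)
p: 0.65365 → 0.58318  (Δp = -0.07047)
p: 0.58318 → 0.52913  (Δp = -0.05405)
p: 0.52913 → 0.48622  (Δp = -0.04291)
p: 0.48622 → 0.45126  (Δp = -0.03495)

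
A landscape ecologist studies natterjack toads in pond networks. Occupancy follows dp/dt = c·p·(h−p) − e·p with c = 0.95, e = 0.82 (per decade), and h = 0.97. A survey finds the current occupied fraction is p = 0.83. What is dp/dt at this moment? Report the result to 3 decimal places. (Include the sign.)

-0.570

Colonization term: c·p·(h−p) = 0.95×0.83×0.1400 = 0.11039.
Extinction term: e·p = 0.68060.
dp/dt = 0.11039 − 0.68060 = -0.57021.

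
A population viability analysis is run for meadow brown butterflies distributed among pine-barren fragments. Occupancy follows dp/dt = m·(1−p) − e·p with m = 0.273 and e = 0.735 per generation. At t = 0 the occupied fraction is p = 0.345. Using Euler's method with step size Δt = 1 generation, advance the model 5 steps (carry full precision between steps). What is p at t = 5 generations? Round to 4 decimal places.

0.2708

Update rule: p ← p + [m·(1−p) − e·p]·Δt with Δt = 1.
t = 1: p = 0.34500 + (-0.07476) = 0.27024
t = 2: p = 0.27024 + (+0.00060) = 0.27084
t = 3: p = 0.27084 + (-0.00000) = 0.27083
t = 4: p = 0.27083 + (+0.00000) = 0.27083
t = 5: p = 0.27083 + (-0.00000) = 0.27083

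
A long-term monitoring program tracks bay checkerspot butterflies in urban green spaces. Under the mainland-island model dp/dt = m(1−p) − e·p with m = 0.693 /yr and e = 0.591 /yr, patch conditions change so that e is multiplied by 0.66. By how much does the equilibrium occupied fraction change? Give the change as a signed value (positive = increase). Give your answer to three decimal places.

0.100

Before: p* = 0.693/(0.693+0.591) = 0.5397.
After: m = 0.693, e = 0.39006; p* = 0.693/1.0831 = 0.6399.
Δp* = 0.6399 − 0.5397 = +0.1001.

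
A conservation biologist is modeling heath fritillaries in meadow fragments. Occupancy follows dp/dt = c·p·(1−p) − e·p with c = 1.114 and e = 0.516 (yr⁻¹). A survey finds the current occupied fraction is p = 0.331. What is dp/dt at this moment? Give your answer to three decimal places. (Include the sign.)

0.076

Colonization term: c·p·(1−p) = 1.114×0.331×0.6690 = 0.24668.
Extinction term: e·p = 0.17080.
dp/dt = 0.24668 − 0.17080 = 0.07589.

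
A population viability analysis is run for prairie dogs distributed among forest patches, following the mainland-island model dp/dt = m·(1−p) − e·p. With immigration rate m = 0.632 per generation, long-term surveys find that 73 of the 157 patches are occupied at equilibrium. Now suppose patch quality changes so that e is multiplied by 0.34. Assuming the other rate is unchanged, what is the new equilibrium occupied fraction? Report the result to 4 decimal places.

Observed p* = 73/157 = 0.46497.
Balance m(1−p*) = e·p* gives e = m(1−p*)/p* = 0.632×0.53503/0.46497 = 0.72723.
New p* = m/(m+e) = 0.63200/(0.63200+0.24726) = 0.71879.

0.7188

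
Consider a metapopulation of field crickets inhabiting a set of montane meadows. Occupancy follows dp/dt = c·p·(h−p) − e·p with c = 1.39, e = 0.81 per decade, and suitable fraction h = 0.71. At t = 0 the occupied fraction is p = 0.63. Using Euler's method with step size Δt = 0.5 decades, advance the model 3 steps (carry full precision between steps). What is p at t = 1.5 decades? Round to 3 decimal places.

Update rule: p ← p + [c·p·(h−p) − e·p]·Δt with Δt = 0.5.
  1  |  dp/dt·Δt = -0.220122  |  p_1 = 0.409878
  2  |  dp/dt·Δt = -0.080506  |  p_2 = 0.329372
  3  |  dp/dt·Δt = -0.046265  |  p_3 = 0.283107

0.283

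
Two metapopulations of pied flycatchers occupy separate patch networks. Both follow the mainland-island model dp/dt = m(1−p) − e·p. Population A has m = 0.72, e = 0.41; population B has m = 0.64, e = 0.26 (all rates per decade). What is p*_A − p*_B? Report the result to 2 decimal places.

A: p*_A = m/(m+e) = 0.72/1.1300 = 0.6372.
B: p*_B = 0.64/0.9000 = 0.7111.
p*_A − p*_B = 0.6372 − 0.7111 = -0.0739.

-0.07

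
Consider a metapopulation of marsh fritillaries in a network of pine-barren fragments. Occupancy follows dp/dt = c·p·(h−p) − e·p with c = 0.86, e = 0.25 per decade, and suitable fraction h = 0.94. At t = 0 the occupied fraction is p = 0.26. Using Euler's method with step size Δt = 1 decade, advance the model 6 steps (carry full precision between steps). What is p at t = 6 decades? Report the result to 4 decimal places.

Update rule: p ← p + [c·p·(h−p) − e·p]·Δt with Δt = 1.
step 1: Δp = +0.08705, p = 0.34705
step 2: Δp = +0.09021, p = 0.43726
step 3: Δp = +0.07974, p = 0.51700
step 4: Δp = +0.05883, p = 0.57582
step 5: Δp = +0.03639, p = 0.61221
step 6: Δp = +0.01953, p = 0.63174

0.6317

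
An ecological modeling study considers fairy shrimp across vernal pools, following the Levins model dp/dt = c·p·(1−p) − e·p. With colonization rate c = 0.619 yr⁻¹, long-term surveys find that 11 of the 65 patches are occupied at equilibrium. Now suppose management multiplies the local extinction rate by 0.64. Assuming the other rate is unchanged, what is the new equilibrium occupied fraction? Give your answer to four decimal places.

0.4683

Observed p* = 11/65 = 0.16923.
Balance c(1−p*) = e gives e = 0.619×(1 − 0.16923) = 0.51425.
New p* = 1 − e/c = 1 − 0.32912/0.61900 = 0.46830.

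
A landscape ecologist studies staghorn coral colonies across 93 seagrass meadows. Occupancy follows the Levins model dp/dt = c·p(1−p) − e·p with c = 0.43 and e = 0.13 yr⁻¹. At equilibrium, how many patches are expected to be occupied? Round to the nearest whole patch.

65

p* = 1 − e/c = 1 − 0.13/0.43 = 0.6977.
Expected occupied patches = N × p* = 93 × 0.6977 = 64.88 ≈ 65.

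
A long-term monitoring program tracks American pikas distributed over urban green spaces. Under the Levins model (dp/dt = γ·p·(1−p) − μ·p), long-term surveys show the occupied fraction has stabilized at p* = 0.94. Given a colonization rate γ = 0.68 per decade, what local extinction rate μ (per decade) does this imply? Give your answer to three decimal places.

0.041

At equilibrium γ(1−p*) = μ.
μ = 0.68 × (1 − 0.94) = 0.68 × 0.0600 = 0.0408.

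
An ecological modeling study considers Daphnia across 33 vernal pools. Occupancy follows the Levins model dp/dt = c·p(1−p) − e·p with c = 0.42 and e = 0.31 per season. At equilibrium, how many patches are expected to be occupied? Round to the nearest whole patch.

9

p* = 1 − e/c = 1 − 0.31/0.42 = 0.2619.
Expected occupied patches = N × p* = 33 × 0.2619 = 8.64 ≈ 9.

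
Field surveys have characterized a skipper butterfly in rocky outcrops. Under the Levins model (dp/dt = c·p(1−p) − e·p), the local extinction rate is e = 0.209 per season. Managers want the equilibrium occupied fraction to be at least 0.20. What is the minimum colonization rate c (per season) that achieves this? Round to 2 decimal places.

p* = 1 − e/c ≥ 0.20 requires e/c ≤ 0.8000, i.e. c ≥ e/0.8000.
c_min = 0.209/0.8000 = 0.2612.

0.26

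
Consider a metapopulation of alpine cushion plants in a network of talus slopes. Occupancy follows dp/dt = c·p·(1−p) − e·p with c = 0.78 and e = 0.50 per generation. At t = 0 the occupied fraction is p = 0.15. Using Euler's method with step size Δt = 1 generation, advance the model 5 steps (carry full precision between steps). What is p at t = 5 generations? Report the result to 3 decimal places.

0.269

Update rule: p ← p + [c·p·(1−p) − e·p]·Δt with Δt = 1.
  1  |  dp/dt·Δt = +0.024450  |  p_1 = 0.174450
  2  |  dp/dt·Δt = +0.025108  |  p_2 = 0.199558
  3  |  dp/dt·Δt = +0.024814  |  p_3 = 0.224372
  4  |  dp/dt·Δt = +0.023557  |  p_4 = 0.247929
  5  |  dp/dt·Δt = +0.021474  |  p_5 = 0.269404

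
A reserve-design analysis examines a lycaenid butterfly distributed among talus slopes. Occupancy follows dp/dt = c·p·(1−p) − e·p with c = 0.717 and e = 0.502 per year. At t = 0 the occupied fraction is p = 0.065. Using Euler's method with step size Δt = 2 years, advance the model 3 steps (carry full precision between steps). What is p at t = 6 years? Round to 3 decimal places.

0.144

Update rule: p ← p + [c·p·(1−p) − e·p]·Δt with Δt = 2.
p: 0.06500 → 0.08689  (Δp = +0.02189)
p: 0.08689 → 0.11343  (Δp = +0.02654)
p: 0.11343 → 0.14375  (Δp = +0.03032)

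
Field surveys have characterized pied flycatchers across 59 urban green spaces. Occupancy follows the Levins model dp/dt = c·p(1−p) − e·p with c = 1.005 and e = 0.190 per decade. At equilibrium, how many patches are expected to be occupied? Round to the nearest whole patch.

48

p* = 1 − e/c = 1 − 0.190/1.005 = 0.8109.
Expected occupied patches = N × p* = 59 × 0.8109 = 47.85 ≈ 48.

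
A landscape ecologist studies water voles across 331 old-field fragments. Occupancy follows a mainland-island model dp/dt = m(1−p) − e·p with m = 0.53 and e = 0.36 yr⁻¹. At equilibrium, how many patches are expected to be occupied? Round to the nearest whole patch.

197

p* = m/(m+e) = 0.53/0.8900 = 0.5955.
Expected occupied patches = N × p* = 331 × 0.5955 = 197.11 ≈ 197.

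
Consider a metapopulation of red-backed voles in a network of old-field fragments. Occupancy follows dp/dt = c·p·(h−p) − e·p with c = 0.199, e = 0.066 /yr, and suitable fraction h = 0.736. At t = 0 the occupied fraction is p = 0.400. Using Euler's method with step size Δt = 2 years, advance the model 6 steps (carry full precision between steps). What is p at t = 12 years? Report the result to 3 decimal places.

0.403

Update rule: p ← p + [c·p·(h−p) − e·p]·Δt with Δt = 2.
  1  |  dp/dt·Δt = +0.000691  |  p_1 = 0.400691
  2  |  dp/dt·Δt = +0.000582  |  p_2 = 0.401273
  3  |  dp/dt·Δt = +0.000490  |  p_3 = 0.401763
  4  |  dp/dt·Δt = +0.000412  |  p_4 = 0.402176
  5  |  dp/dt·Δt = +0.000347  |  p_5 = 0.402522
  6  |  dp/dt·Δt = +0.000291  |  p_6 = 0.402814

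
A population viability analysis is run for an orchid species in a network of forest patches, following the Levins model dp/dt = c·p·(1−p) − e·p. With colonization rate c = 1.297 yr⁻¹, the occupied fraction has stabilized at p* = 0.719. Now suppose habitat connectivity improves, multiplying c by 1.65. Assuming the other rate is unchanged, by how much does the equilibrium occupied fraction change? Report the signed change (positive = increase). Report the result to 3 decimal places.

0.111

Balance c(1−p*) = e gives e = 1.297×(1 − 0.71900) = 0.36446.
New p* = 1 − e/c = 1 − 0.36446/2.14005 = 0.82970.
Δp* = 0.82970 − 0.71900 = +0.11070.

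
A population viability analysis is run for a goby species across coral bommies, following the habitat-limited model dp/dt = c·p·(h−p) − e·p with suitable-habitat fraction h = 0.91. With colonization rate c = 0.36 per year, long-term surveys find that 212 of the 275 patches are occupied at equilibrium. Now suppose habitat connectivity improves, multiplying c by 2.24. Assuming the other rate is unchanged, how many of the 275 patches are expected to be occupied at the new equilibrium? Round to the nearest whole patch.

Observed p* = 212/275 = 0.77091.
Balance c(h−p*) = e gives e = 0.36×(0.91 − 0.77091) = 0.05007.
New p* = 0.91 − e/c = 0.91 − 0.05007/0.80640 = 0.84791.
Expected occupied = 275 × 0.84791 = 233.18 ≈ 233.

233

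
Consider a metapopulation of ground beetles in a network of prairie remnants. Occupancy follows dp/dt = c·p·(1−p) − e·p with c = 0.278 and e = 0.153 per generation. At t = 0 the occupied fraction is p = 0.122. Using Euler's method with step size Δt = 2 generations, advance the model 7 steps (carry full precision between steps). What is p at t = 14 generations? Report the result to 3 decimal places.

0.305

Update rule: p ← p + [c·p·(1−p) − e·p]·Δt with Δt = 2.
t = 2: p = 0.12200 + (+0.02222) = 0.14422
t = 4: p = 0.14422 + (+0.02449) = 0.16872
t = 6: p = 0.16872 + (+0.02635) = 0.19507
t = 8: p = 0.19507 + (+0.02761) = 0.22268
t = 10: p = 0.22268 + (+0.02810) = 0.25078
t = 12: p = 0.25078 + (+0.02773) = 0.27851
t = 14: p = 0.27851 + (+0.02650) = 0.30501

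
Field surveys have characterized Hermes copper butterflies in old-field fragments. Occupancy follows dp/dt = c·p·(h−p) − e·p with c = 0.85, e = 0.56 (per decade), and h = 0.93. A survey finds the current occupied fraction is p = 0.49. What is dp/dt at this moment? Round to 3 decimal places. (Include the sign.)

-0.091

Colonization term: c·p·(h−p) = 0.85×0.49×0.4400 = 0.18326.
Extinction term: e·p = 0.27440.
dp/dt = 0.18326 − 0.27440 = -0.09114.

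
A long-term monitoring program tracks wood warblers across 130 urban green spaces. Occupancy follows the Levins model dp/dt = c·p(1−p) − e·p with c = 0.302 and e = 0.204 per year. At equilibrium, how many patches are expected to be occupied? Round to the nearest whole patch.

42

p* = 1 − e/c = 1 − 0.204/0.302 = 0.3245.
Expected occupied patches = N × p* = 130 × 0.3245 = 42.19 ≈ 42.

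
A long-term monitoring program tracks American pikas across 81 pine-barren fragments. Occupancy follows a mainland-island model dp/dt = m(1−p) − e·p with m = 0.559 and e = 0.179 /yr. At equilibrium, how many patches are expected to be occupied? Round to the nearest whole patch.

p* = m/(m+e) = 0.559/0.7380 = 0.7575.
Expected occupied patches = N × p* = 81 × 0.7575 = 61.35 ≈ 61.

61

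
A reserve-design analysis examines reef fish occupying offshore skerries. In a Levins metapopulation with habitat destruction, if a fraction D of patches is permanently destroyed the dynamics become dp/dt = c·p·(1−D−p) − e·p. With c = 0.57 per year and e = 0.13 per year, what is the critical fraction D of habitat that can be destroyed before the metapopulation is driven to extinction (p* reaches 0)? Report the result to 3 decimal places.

0.772

The nontrivial equilibrium is p* = (1−D) − e/c; extinction occurs when this hits zero.
So D_crit = 1 − e/c = 1 − 0.13/0.57 = 1 − 0.2281 = 0.7719.
This equals the undisturbed p*, a classic result of Lande's extension.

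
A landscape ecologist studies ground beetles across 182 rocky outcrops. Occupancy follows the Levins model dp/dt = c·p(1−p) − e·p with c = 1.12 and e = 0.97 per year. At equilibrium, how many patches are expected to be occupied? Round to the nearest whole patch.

24

p* = 1 − e/c = 1 − 0.97/1.12 = 0.1339.
Expected occupied patches = N × p* = 182 × 0.1339 = 24.38 ≈ 24.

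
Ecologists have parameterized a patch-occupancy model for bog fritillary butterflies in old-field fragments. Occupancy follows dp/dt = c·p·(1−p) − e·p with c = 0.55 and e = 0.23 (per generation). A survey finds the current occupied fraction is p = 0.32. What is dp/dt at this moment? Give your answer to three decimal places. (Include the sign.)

Colonization term: c·p·(1−p) = 0.55×0.32×0.6800 = 0.11968.
Extinction term: e·p = 0.07360.
dp/dt = 0.11968 − 0.07360 = 0.04608.

0.046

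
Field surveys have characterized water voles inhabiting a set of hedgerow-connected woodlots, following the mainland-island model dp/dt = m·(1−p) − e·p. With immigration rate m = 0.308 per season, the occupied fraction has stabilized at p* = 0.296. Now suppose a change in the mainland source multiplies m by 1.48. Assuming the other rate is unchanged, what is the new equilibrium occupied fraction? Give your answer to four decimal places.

Balance m(1−p*) = e·p* gives e = m(1−p*)/p* = 0.308×0.70400/0.29600 = 0.73254.
New p* = m/(m+e) = 0.45584/(0.45584+0.73254) = 0.38358.

0.3836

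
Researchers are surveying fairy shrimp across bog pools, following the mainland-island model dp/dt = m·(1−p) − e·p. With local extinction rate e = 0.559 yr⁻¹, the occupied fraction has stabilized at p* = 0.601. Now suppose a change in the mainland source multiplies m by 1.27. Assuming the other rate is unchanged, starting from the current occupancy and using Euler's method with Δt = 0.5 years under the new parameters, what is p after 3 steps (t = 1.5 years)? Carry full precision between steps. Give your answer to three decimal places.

0.656

Balance m(1−p*) = e·p* gives m = e·p*/(1−p*) = 0.559×0.60100/0.39900 = 0.84200.
Starting from p₀ = 0.60100; update p ← p + (dp/dt)·Δt with the new parameters.
step 1: Δp = +0.04535, p = 0.64635
step 2: Δp = +0.00843, p = 0.65478
step 3: Δp = +0.00157, p = 0.65635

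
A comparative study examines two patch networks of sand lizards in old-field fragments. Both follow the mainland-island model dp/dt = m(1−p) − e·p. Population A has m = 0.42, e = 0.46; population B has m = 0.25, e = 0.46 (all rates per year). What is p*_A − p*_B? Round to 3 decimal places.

0.125

A: p*_A = m/(m+e) = 0.42/0.8800 = 0.4773.
B: p*_B = 0.25/0.7100 = 0.3521.
p*_A − p*_B = 0.4773 − 0.3521 = 0.1252.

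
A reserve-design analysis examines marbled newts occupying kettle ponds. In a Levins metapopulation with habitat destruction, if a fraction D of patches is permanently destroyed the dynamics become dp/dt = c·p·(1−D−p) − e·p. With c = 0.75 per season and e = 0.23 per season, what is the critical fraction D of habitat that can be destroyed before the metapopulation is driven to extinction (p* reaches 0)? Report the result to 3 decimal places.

The nontrivial equilibrium is p* = (1−D) − e/c; extinction occurs when this hits zero.
So D_crit = 1 − e/c = 1 − 0.23/0.75 = 1 − 0.3067 = 0.6933.
Note this equals the original equilibrium occupancy — the Levins extinction-debt result.

0.693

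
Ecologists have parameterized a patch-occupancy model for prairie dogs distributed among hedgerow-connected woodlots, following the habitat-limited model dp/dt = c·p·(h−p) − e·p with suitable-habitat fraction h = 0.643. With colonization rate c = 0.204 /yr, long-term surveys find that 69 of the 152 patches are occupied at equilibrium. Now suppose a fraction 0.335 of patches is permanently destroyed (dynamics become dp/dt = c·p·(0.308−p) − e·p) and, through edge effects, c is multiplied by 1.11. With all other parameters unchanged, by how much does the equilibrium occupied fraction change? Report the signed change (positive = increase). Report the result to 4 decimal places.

-0.3163

Observed p* = 69/152 = 0.45395.
Balance c(h−p*) = e gives e = 0.204×(0.643 − 0.45395) = 0.03857.
New p* = 0.308 − e/c = 0.308 − 0.03857/0.22644 = 0.13767.
Δp* = 0.13767 − 0.45395 = -0.31628.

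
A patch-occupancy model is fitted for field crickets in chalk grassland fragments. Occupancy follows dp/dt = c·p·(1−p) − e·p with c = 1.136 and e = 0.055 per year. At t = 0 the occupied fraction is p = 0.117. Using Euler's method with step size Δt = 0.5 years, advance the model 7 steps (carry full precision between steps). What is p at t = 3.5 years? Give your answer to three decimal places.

0.812

Update rule: p ← p + [c·p·(1−p) − e·p]·Δt with Δt = 0.5.
p: 0.11700 → 0.17246  (Δp = +0.05546)
p: 0.17246 → 0.24879  (Δp = +0.07632)
p: 0.24879 → 0.34810  (Δp = +0.09931)
p: 0.34810 → 0.46742  (Δp = +0.11932)
p: 0.46742 → 0.59596  (Δp = +0.12854)
p: 0.59596 → 0.71634  (Δp = +0.12038)
p: 0.71634 → 0.81206  (Δp = +0.09572)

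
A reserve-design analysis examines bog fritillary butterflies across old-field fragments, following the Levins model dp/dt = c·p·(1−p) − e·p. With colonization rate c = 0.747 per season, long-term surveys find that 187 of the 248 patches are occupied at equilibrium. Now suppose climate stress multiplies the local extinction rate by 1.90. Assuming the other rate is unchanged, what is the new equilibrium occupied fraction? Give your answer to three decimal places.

Observed p* = 187/248 = 0.75403.
Balance c(1−p*) = e gives e = 0.747×(1 − 0.75403) = 0.18374.
New p* = 1 − e/c = 1 − 0.34911/0.74700 = 0.53265.

0.533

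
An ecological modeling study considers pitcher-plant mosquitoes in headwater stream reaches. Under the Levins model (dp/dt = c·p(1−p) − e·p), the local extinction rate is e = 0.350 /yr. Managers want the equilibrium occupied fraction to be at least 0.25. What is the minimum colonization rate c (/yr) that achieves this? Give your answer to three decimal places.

p* = 1 − e/c ≥ 0.25 requires e/c ≤ 0.7500, i.e. c ≥ e/0.7500.
c_min = 0.350/0.7500 = 0.4667.

0.467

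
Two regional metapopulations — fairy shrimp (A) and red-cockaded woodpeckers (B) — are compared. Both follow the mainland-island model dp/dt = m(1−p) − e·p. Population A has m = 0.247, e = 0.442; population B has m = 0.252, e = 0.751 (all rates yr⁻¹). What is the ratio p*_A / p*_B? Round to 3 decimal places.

A: p*_A = m/(m+e) = 0.247/0.6890 = 0.3585.
B: p*_B = 0.252/1.0030 = 0.2512.
p*_A / p*_B = 0.3585/0.2512 = 1.4268.

1.427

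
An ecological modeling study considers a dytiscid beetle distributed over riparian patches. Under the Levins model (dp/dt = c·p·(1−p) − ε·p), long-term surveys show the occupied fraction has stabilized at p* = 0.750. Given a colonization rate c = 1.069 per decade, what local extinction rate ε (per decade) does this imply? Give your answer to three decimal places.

0.267

At equilibrium c(1−p*) = ε.
ε = 1.069 × (1 − 0.750) = 1.069 × 0.2500 = 0.2672.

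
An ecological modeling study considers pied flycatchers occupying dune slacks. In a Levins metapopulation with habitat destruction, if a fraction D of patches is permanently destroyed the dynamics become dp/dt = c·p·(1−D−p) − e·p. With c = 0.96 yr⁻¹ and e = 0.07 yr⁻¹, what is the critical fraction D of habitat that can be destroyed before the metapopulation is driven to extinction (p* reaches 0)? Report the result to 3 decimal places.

0.927

The nontrivial equilibrium is p* = (1−D) − e/c; extinction occurs when this hits zero.
So D_crit = 1 − e/c = 1 − 0.07/0.96 = 1 − 0.0729 = 0.9271.
This equals the undisturbed p*, a classic result of Lande's extension.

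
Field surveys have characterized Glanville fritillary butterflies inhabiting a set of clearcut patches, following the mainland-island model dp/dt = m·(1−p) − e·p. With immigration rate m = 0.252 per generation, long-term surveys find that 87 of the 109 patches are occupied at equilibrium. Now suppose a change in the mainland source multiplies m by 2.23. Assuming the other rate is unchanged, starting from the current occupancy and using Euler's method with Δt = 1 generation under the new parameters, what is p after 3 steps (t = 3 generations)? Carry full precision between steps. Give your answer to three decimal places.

Observed p* = 87/109 = 0.79817.
Balance m(1−p*) = e·p* gives e = m(1−p*)/p* = 0.252×0.20183/0.79817 = 0.06372.
Starting from p₀ = 0.79817; update p ← p + (dp/dt)·Δt with the new parameters.
  1  |  dp/dt·Δt = +0.062561  |  p_1 = 0.860726
  2  |  dp/dt·Δt = +0.023417  |  p_2 = 0.884143
  3  |  dp/dt·Δt = +0.008766  |  p_3 = 0.892909

0.893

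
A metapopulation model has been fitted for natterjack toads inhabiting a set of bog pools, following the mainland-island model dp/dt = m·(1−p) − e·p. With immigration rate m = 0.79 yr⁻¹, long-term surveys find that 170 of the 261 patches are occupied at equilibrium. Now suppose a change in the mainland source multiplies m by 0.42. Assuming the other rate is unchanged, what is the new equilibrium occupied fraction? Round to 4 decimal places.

0.4397

Observed p* = 170/261 = 0.65134.
Balance m(1−p*) = e·p* gives e = m(1−p*)/p* = 0.79×0.34866/0.65134 = 0.42288.
New p* = m/(m+e) = 0.33180/(0.33180+0.42288) = 0.43966.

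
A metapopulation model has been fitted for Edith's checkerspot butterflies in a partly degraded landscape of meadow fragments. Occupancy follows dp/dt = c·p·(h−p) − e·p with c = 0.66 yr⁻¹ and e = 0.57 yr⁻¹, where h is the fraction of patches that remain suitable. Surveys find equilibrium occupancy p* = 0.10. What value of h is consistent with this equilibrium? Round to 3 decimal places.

0.964

At equilibrium c(h−p*) = e, so h = p* + e/c.
h = 0.10 + 0.57/0.66 = 0.10 + 0.8636 = 0.9636.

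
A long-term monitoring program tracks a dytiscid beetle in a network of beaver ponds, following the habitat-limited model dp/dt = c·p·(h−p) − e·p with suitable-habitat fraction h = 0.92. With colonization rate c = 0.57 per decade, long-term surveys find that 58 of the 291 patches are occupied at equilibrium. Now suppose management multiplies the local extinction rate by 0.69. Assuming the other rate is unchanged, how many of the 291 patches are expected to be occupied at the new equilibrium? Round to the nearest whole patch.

123

Observed p* = 58/291 = 0.19931.
Balance c(h−p*) = e gives e = 0.57×(0.92 − 0.19931) = 0.41079.
New p* = 0.92 − e/c = 0.92 − 0.28345/0.57000 = 0.42272.
Expected occupied = 291 × 0.42272 = 123.01 ≈ 123.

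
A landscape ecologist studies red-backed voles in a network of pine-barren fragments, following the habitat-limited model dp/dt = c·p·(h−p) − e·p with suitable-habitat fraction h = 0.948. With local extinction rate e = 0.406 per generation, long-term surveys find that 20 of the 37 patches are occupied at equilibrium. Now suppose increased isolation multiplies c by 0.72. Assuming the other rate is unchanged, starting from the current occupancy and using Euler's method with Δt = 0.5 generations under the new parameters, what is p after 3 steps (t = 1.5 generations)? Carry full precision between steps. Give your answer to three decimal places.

0.468

Observed p* = 20/37 = 0.54054.
Balance c(h−p*) = e gives c = e/(0.948 − 0.54054) = 0.406/0.40746 = 0.99642.
Starting from p₀ = 0.54054; update p ← p + (dp/dt)·Δt with the new parameters.
t = 0.5: p = 0.54054 + (-0.03072) = 0.50982
t = 1: p = 0.50982 + (-0.02336) = 0.48646
t = 1.5: p = 0.48646 + (-0.01821) = 0.46824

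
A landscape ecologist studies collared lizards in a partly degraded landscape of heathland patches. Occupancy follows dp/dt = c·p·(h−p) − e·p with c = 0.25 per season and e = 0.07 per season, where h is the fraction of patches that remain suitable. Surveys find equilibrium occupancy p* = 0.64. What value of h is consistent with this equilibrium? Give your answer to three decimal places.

At equilibrium c(h−p*) = e, so h = p* + e/c.
h = 0.64 + 0.07/0.25 = 0.64 + 0.2800 = 0.9200.

0.920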